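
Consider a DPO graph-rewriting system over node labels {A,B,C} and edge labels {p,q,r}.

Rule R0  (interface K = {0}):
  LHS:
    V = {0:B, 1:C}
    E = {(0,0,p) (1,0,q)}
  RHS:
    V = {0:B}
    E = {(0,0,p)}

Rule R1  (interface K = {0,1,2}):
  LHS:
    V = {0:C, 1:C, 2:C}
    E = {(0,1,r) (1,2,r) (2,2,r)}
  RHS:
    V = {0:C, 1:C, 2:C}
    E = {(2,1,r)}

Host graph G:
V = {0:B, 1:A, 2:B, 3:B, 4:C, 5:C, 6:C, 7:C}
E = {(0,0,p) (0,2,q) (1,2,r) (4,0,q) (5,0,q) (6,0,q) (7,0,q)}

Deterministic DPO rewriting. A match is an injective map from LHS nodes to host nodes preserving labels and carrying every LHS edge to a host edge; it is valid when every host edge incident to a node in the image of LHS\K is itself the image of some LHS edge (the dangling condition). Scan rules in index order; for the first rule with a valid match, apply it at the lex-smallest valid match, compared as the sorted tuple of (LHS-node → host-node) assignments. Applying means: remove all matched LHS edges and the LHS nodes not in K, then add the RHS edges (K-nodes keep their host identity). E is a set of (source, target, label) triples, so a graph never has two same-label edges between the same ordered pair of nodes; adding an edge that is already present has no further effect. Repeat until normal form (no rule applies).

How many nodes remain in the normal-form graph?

Answer: 4

Derivation:
initial: |V|=8 |E|=7  E = 0-p->0 0-q->2 1-r->2 4-q->0 5-q->0 6-q->0 7-q->0
step 1: apply R0 at {0↦0, 1↦4}  → |V|=7 |E|=6  E = 0-p->0 0-q->2 1-r->2 5-q->0 6-q->0 7-q->0
step 2: apply R0 at {0↦0, 1↦5}  → |V|=6 |E|=5  E = 0-p->0 0-q->2 1-r->2 6-q->0 7-q->0
step 3: apply R0 at {0↦0, 1↦6}  → |V|=5 |E|=4  E = 0-p->0 0-q->2 1-r->2 7-q->0
step 4: apply R0 at {0↦0, 1↦7}  → |V|=4 |E|=3  E = 0-p->0 0-q->2 1-r->2
normal form: no rule applies after step 4
NF nodes: {0:B, 1:A, 2:B, 3:B}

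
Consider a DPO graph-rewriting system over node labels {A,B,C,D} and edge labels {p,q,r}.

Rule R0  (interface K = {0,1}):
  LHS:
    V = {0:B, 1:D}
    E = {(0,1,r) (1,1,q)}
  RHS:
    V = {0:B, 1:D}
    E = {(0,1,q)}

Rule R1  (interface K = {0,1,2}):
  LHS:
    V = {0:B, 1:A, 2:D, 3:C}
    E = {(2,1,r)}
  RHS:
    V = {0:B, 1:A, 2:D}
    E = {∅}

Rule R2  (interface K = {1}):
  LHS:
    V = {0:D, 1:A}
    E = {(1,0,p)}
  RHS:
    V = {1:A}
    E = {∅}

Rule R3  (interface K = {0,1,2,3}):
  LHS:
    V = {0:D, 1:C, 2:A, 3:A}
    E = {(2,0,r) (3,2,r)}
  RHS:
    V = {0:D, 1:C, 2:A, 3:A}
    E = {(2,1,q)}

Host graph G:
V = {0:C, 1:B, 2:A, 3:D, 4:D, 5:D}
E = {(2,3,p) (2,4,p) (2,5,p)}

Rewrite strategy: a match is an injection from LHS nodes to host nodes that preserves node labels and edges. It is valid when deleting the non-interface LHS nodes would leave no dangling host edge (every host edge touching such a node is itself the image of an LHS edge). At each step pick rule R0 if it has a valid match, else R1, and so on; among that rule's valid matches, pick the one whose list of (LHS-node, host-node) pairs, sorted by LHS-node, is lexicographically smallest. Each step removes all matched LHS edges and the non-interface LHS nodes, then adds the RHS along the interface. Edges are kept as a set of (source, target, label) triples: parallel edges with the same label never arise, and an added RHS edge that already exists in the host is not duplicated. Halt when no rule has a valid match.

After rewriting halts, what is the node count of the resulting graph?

Answer: 3

Derivation:
initial: |V|=6 |E|=3  E = 2-p->3 2-p->4 2-p->5
step 1: apply R2 at {0↦3, 1↦2}  → |V|=5 |E|=2  E = 2-p->4 2-p->5
step 2: apply R2 at {0↦4, 1↦2}  → |V|=4 |E|=1  E = 2-p->5
step 3: apply R2 at {0↦5, 1↦2}  → |V|=3 |E|=0  E = ∅
halt: no rule applies after step 3
NF nodes: {0:C, 1:B, 2:A}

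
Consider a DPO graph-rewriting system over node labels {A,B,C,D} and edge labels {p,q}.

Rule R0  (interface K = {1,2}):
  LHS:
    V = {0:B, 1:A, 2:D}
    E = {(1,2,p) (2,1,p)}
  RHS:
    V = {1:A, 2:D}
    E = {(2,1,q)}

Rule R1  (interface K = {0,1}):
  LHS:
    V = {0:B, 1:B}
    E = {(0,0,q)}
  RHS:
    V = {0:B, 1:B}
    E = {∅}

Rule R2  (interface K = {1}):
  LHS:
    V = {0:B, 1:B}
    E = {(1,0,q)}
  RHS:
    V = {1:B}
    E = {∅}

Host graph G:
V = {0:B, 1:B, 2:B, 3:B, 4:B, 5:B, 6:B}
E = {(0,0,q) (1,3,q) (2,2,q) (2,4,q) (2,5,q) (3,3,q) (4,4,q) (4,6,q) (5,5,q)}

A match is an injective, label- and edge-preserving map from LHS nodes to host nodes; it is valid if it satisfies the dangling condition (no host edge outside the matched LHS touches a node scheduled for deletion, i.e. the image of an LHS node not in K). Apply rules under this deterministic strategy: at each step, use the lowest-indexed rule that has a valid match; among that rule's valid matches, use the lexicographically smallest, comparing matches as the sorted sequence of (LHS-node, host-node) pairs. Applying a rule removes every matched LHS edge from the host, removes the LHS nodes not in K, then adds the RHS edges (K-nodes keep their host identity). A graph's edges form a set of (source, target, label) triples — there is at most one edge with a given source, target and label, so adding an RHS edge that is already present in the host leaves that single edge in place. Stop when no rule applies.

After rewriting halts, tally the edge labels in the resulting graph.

initial: |V|=7 |E|=9  E = 0-q->0 1-q->3 2-q->2 2-q->4 2-q->5 3-q->3 4-q->4 4-q->6 5-q->5
step 1: apply R1 at {0↦0, 1↦1}  → |V|=7 |E|=8  E = 1-q->3 2-q->2 2-q->4 2-q->5 3-q->3 4-q->4 4-q->6 5-q->5
step 2: apply R1 at {0↦2, 1↦0}  → |V|=7 |E|=7  E = 1-q->3 2-q->4 2-q->5 3-q->3 4-q->4 4-q->6 5-q->5
step 3: apply R1 at {0↦3, 1↦0}  → |V|=7 |E|=6  E = 1-q->3 2-q->4 2-q->5 4-q->4 4-q->6 5-q->5
step 4: apply R1 at {0↦4, 1↦0}  → |V|=7 |E|=5  E = 1-q->3 2-q->4 2-q->5 4-q->6 5-q->5
step 5: apply R1 at {0↦5, 1↦0}  → |V|=7 |E|=4  E = 1-q->3 2-q->4 2-q->5 4-q->6
step 6: apply R2 at {0↦3, 1↦1}  → |V|=6 |E|=3  E = 2-q->4 2-q->5 4-q->6
step 7: apply R2 at {0↦5, 1↦2}  → |V|=5 |E|=2  E = 2-q->4 4-q->6
step 8: apply R2 at {0↦6, 1↦4}  → |V|=4 |E|=1  E = 2-q->4
step 9: apply R2 at {0↦4, 1↦2}  → |V|=3 |E|=0  E = ∅
normal form: no rule applies after step 9
NF edges: []

Answer: (no edges)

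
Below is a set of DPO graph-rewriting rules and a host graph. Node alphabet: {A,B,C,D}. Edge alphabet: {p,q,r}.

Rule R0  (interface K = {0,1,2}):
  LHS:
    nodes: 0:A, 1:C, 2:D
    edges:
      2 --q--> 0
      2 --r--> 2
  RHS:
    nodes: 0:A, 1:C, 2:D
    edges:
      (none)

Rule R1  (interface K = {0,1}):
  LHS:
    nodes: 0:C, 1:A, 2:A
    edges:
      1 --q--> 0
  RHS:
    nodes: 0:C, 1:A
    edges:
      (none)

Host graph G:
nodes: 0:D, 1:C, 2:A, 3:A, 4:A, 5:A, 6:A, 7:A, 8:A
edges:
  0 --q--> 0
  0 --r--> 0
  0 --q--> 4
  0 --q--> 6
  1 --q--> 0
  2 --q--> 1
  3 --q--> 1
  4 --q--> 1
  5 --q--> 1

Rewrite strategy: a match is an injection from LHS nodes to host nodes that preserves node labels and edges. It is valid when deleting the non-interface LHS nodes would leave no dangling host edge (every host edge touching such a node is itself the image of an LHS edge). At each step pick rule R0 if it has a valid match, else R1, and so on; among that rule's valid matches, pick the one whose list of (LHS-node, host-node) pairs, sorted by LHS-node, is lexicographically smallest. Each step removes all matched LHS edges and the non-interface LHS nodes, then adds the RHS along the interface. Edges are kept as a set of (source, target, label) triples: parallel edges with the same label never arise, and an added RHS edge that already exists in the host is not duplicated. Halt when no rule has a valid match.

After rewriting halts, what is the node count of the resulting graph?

start.  V:9 E:9  edges: 0-q->0 0-r->0 0-q->4 0-q->6 1-q->0 2-q->1 3-q->1 4-q->1 5-q->1
1. fire R0 via {0↦4, 1↦1, 2↦0}  →  V:9 E:7  edges: 0-q->0 0-q->6 1-q->0 2-q->1 3-q->1 4-q->1 5-q->1
2. fire R1 via {0↦1, 1↦2, 2↦7}  →  V:8 E:6  edges: 0-q->0 0-q->6 1-q->0 3-q->1 4-q->1 5-q->1
3. fire R1 via {0↦1, 1↦3, 2↦2}  →  V:7 E:5  edges: 0-q->0 0-q->6 1-q->0 4-q->1 5-q->1
4. fire R1 via {0↦1, 1↦4, 2↦3}  →  V:6 E:4  edges: 0-q->0 0-q->6 1-q->0 5-q->1
5. fire R1 via {0↦1, 1↦5, 2↦4}  →  V:5 E:3  edges: 0-q->0 0-q->6 1-q->0
normal form: no rule applies after step 5
NF nodes: {0:D, 1:C, 5:A, 6:A, 8:A}

Answer: 5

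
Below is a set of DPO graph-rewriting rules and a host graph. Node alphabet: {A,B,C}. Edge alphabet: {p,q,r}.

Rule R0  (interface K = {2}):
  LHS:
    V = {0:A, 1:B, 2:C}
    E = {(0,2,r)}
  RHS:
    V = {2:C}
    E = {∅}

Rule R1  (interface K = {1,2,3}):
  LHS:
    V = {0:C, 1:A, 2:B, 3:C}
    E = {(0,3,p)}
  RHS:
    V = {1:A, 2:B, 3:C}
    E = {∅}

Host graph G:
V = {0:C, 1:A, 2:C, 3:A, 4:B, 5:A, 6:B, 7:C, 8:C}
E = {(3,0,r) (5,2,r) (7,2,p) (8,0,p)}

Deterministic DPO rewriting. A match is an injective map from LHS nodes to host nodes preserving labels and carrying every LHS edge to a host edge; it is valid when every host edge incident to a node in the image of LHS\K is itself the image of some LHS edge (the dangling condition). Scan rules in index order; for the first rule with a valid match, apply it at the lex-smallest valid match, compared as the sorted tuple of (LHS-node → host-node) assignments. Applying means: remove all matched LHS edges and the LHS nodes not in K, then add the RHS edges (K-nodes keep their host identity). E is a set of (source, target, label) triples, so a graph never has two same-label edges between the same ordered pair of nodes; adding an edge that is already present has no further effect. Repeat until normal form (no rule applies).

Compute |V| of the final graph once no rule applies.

[0] host  ⇒  9 nodes, 4 edges  {3-r->0 5-r->2 7-p->2 8-p->0}
[1] R0 @ {0↦3, 1↦4, 2↦0}  ⇒  7 nodes, 3 edges  {5-r->2 7-p->2 8-p->0}
[2] R0 @ {0↦5, 1↦6, 2↦2}  ⇒  5 nodes, 2 edges  {7-p->2 8-p->0}
halt: no rule applies after step 2
NF nodes: {0:C, 1:A, 2:C, 7:C, 8:C}

Answer: 5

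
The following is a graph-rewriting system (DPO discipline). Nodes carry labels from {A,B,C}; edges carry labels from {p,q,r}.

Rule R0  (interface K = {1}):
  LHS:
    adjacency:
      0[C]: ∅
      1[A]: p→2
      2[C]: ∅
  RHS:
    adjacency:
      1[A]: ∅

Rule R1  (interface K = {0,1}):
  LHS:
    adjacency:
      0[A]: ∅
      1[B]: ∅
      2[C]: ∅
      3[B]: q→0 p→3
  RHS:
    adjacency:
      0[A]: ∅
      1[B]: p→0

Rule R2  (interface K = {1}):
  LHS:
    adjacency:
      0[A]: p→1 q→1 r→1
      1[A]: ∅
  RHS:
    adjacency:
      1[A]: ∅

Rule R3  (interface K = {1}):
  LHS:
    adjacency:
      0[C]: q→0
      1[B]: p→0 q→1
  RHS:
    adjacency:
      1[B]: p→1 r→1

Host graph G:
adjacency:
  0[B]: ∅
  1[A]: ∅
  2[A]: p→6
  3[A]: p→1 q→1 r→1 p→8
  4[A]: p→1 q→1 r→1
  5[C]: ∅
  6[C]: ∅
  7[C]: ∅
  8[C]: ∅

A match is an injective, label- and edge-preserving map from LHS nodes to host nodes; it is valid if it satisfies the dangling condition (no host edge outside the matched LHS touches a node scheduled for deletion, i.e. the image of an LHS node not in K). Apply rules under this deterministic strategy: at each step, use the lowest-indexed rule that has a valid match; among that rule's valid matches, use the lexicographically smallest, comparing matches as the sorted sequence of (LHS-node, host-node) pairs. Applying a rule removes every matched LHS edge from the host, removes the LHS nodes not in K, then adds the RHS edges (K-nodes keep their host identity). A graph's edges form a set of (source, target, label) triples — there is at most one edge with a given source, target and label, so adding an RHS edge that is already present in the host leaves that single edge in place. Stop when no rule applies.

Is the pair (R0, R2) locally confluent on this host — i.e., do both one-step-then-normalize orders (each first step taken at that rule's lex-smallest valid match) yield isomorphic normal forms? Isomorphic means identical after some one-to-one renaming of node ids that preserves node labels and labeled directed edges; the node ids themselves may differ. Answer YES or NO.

Answer: YES

Steps:
branch R0-first: apply at {0↦5, 1↦2, 2↦6} → |E|=7, then 3 more step(s) → NF |V|=3 |E|=0 V={0:B, 1:A, 2:A} E=∅
branch R2-first: apply at {0↦4, 1↦1} → |E|=5, then 3 more step(s) → NF |V|=3 |E|=0 V={0:B, 1:A, 2:A} E=∅
graphs isomorphic (equal up to label-preserving node renaming)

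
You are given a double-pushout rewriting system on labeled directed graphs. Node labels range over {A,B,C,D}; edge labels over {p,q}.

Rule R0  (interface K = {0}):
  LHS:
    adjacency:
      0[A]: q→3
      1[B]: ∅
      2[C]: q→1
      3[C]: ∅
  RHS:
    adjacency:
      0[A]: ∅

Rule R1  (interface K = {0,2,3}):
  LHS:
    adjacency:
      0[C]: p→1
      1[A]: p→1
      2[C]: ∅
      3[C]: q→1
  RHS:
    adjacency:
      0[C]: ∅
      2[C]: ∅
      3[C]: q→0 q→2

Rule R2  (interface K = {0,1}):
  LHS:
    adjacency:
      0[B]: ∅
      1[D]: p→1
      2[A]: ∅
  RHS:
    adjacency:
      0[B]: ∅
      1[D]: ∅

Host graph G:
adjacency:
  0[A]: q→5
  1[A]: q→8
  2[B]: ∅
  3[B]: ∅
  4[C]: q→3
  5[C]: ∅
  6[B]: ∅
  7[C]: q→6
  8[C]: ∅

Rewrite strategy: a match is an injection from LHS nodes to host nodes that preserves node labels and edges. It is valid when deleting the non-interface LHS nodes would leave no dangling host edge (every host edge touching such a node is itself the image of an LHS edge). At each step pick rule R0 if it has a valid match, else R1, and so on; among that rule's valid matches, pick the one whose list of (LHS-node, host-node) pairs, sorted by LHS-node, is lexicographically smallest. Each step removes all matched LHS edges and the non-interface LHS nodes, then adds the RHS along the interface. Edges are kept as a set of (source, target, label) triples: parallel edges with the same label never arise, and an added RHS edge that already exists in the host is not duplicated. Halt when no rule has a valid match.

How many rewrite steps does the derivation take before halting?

[0] host  ⇒  9 nodes, 4 edges  {0-q->5 1-q->8 4-q->3 7-q->6}
[1] R0 @ {0↦0, 1↦3, 2↦4, 3↦5}  ⇒  6 nodes, 2 edges  {1-q->8 7-q->6}
[2] R0 @ {0↦1, 1↦6, 2↦7, 3↦8}  ⇒  3 nodes, 0 edges  {∅}
halt: no rule applies after step 2

Answer: 2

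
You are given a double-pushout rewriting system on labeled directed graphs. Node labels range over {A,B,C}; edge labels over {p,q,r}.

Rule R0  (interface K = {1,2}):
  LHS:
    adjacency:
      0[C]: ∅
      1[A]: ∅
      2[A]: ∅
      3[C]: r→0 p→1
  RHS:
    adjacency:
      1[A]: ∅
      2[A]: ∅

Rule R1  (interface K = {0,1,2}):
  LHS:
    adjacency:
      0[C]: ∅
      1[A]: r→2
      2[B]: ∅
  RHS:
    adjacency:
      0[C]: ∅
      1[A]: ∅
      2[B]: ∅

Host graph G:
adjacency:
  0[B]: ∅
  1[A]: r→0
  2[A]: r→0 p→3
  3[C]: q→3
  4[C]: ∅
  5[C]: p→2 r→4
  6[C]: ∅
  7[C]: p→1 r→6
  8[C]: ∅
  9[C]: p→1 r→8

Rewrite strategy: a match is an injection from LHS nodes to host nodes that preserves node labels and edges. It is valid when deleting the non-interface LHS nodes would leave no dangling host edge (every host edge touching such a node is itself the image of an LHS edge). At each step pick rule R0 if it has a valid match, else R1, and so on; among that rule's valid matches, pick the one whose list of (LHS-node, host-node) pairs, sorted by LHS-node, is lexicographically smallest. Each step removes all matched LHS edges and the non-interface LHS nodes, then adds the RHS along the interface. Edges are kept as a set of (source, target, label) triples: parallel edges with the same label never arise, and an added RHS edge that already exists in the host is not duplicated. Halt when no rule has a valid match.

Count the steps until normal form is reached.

[0] host  ⇒  10 nodes, 10 edges  {1-r->0 2-r->0 2-p->3 3-q->3 5-p->2 5-r->4 7-p->1 7-r->6 9-p->1 9-r->8}
[1] R0 @ {0↦4, 1↦2, 2↦1, 3↦5}  ⇒  8 nodes, 8 edges  {1-r->0 2-r->0 2-p->3 3-q->3 7-p->1 7-r->6 9-p->1 9-r->8}
[2] R0 @ {0↦6, 1↦1, 2↦2, 3↦7}  ⇒  6 nodes, 6 edges  {1-r->0 2-r->0 2-p->3 3-q->3 9-p->1 9-r->8}
[3] R0 @ {0↦8, 1↦1, 2↦2, 3↦9}  ⇒  4 nodes, 4 edges  {1-r->0 2-r->0 2-p->3 3-q->3}
[4] R1 @ {0↦3, 1↦1, 2↦0}  ⇒  4 nodes, 3 edges  {2-r->0 2-p->3 3-q->3}
[5] R1 @ {0↦3, 1↦2, 2↦0}  ⇒  4 nodes, 2 edges  {2-p->3 3-q->3}
final graph: no rule applies after step 5

Answer: 5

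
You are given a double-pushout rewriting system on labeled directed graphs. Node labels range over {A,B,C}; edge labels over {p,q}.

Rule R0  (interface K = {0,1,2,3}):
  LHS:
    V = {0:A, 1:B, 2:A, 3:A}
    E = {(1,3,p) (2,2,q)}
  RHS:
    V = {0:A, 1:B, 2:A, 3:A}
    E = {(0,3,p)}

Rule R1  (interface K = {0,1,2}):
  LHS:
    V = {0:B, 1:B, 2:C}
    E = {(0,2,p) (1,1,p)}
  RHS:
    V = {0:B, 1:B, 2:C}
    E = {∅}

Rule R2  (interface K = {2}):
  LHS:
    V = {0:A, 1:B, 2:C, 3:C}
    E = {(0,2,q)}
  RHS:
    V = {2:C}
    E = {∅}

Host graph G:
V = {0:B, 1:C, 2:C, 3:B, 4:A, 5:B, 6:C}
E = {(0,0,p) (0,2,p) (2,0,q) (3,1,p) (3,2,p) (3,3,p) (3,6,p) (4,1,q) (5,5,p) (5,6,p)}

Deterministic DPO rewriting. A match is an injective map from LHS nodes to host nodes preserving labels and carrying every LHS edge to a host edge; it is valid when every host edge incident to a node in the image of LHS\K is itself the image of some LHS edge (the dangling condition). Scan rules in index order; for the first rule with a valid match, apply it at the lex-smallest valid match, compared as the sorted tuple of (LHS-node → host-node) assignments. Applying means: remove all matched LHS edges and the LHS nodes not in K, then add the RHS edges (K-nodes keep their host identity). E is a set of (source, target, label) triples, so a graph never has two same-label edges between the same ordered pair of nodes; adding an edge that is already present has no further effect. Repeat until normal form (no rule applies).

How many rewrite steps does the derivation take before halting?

initial: |V|=7 |E|=10  E = 0-p->0 0-p->2 2-q->0 3-p->1 3-p->2 3-p->3 3-p->6 4-q->1 5-p->5 5-p->6
step 1: apply R1 at {0↦0, 1↦3, 2↦2}  → |V|=7 |E|=8  E = 0-p->0 2-q->0 3-p->1 3-p->2 3-p->6 4-q->1 5-p->5 5-p->6
step 2: apply R1 at {0↦3, 1↦0, 2↦1}  → |V|=7 |E|=6  E = 2-q->0 3-p->2 3-p->6 4-q->1 5-p->5 5-p->6
step 3: apply R1 at {0↦3, 1↦5, 2↦2}  → |V|=7 |E|=4  E = 2-q->0 3-p->6 4-q->1 5-p->6
final graph: no rule applies after step 3

Answer: 3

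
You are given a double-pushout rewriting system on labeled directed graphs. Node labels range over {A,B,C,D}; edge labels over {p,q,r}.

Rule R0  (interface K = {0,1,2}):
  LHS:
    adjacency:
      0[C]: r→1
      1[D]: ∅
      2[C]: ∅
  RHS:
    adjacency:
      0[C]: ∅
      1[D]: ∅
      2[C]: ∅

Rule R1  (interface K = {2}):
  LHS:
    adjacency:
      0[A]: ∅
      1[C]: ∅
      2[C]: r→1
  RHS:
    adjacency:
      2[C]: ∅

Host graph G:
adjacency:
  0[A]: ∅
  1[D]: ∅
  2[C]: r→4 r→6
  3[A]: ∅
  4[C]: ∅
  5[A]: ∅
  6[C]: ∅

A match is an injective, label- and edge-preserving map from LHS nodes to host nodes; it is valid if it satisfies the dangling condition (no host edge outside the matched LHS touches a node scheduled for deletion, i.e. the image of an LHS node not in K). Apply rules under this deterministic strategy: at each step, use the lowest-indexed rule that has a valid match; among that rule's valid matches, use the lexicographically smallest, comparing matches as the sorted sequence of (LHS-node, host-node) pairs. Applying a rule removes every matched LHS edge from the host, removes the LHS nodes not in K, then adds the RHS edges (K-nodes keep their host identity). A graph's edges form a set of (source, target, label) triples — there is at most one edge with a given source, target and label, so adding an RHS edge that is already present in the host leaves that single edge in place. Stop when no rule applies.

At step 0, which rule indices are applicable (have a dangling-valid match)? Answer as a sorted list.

R0: no valid match — LHS pattern not found
R1: 6 valid matches — {0↦0, 1↦4, 2↦2}, {0↦0, 1↦6, 2↦2}, {0↦3, 1↦4, 2↦2} (+3 more)

Answer: [R1]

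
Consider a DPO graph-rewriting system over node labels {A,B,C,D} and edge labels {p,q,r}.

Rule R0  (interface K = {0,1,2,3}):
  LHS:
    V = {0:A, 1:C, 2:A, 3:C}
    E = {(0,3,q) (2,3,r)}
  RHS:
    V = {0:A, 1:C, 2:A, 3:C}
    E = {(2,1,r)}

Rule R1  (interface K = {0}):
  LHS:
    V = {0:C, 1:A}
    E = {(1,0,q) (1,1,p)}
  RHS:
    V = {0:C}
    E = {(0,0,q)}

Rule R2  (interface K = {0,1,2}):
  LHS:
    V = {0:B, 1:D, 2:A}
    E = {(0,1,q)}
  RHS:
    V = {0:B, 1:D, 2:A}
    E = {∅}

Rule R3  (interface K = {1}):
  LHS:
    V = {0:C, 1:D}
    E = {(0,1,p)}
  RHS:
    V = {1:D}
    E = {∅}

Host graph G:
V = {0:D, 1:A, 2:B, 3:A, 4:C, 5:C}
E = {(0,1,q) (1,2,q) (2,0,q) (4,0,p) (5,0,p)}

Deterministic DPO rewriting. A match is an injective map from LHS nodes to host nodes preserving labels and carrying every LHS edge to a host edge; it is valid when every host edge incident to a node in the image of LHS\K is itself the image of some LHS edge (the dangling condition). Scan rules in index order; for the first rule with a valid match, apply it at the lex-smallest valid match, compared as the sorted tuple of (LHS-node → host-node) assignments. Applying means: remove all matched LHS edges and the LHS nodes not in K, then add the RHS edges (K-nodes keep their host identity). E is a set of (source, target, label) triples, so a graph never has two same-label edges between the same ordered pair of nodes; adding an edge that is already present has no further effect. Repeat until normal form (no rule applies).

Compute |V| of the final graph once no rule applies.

Answer: 4

Steps:
[0] host  ⇒  6 nodes, 5 edges  {0-q->1 1-q->2 2-q->0 4-p->0 5-p->0}
[1] R2 @ {0↦2, 1↦0, 2↦1}  ⇒  6 nodes, 4 edges  {0-q->1 1-q->2 4-p->0 5-p->0}
[2] R3 @ {0↦4, 1↦0}  ⇒  5 nodes, 3 edges  {0-q->1 1-q->2 5-p->0}
[3] R3 @ {0↦5, 1↦0}  ⇒  4 nodes, 2 edges  {0-q->1 1-q->2}
final graph: no rule applies after step 3
NF nodes: {0:D, 1:A, 2:B, 3:A}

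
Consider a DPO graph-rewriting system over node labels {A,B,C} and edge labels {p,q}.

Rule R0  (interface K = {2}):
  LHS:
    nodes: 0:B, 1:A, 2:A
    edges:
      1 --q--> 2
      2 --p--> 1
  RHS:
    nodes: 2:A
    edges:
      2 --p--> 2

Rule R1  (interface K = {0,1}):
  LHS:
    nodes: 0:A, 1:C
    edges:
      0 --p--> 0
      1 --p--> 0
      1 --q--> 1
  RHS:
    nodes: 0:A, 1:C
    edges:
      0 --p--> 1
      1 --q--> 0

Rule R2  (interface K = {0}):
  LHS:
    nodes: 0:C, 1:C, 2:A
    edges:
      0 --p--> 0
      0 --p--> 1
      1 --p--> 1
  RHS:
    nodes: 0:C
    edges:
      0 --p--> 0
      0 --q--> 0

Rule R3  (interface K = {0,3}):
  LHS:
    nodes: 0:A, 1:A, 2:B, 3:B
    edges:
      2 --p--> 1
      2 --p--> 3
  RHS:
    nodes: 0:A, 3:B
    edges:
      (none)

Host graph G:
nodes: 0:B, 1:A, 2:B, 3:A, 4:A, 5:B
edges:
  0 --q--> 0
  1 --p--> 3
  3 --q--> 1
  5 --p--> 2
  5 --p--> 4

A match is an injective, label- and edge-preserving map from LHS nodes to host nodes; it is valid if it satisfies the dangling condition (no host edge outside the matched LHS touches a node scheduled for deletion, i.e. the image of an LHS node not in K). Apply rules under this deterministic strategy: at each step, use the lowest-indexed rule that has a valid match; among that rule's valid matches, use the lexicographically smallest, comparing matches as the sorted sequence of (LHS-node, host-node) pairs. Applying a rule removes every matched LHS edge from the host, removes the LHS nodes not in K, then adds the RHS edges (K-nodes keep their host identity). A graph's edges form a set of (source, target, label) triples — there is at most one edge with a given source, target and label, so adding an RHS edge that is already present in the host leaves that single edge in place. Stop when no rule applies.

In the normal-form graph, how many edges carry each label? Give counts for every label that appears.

[0] host  ⇒  6 nodes, 5 edges  {0-q->0 1-p->3 3-q->1 5-p->2 5-p->4}
[1] R3 @ {0↦1, 1↦4, 2↦5, 3↦2}  ⇒  4 nodes, 3 edges  {0-q->0 1-p->3 3-q->1}
[2] R0 @ {0↦2, 1↦3, 2↦1}  ⇒  2 nodes, 2 edges  {0-q->0 1-p->1}
normal form: no rule applies after step 2
NF edges: [(0, 0, 'q'), (1, 1, 'p')]

Answer: p:1 q:1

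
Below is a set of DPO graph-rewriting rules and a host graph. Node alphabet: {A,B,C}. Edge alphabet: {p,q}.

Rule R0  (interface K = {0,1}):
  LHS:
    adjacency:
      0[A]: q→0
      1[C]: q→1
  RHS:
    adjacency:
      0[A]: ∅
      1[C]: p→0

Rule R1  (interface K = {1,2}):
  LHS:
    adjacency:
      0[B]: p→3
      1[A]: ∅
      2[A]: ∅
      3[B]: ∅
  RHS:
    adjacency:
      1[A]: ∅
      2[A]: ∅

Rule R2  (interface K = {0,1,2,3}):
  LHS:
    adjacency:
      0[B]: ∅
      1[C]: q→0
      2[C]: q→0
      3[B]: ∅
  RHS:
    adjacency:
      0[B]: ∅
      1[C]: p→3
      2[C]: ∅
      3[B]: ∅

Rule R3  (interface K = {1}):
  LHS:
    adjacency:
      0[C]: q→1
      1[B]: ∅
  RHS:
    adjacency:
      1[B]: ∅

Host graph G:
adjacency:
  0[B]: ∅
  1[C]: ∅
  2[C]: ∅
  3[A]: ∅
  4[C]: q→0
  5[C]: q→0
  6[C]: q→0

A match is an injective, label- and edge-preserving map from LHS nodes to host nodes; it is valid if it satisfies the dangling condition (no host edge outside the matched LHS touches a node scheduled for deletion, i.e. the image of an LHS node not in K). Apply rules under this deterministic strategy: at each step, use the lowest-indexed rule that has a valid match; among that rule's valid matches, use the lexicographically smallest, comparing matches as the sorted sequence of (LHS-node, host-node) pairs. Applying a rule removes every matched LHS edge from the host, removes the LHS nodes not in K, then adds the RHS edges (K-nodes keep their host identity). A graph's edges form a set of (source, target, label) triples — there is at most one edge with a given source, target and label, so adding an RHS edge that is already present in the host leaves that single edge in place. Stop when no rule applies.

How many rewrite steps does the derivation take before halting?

[0] host  ⇒  7 nodes, 3 edges  {4-q->0 5-q->0 6-q->0}
[1] R3 @ {0↦4, 1↦0}  ⇒  6 nodes, 2 edges  {5-q->0 6-q->0}
[2] R3 @ {0↦5, 1↦0}  ⇒  5 nodes, 1 edges  {6-q->0}
[3] R3 @ {0↦6, 1↦0}  ⇒  4 nodes, 0 edges  {∅}
final graph: no rule applies after step 3

Answer: 3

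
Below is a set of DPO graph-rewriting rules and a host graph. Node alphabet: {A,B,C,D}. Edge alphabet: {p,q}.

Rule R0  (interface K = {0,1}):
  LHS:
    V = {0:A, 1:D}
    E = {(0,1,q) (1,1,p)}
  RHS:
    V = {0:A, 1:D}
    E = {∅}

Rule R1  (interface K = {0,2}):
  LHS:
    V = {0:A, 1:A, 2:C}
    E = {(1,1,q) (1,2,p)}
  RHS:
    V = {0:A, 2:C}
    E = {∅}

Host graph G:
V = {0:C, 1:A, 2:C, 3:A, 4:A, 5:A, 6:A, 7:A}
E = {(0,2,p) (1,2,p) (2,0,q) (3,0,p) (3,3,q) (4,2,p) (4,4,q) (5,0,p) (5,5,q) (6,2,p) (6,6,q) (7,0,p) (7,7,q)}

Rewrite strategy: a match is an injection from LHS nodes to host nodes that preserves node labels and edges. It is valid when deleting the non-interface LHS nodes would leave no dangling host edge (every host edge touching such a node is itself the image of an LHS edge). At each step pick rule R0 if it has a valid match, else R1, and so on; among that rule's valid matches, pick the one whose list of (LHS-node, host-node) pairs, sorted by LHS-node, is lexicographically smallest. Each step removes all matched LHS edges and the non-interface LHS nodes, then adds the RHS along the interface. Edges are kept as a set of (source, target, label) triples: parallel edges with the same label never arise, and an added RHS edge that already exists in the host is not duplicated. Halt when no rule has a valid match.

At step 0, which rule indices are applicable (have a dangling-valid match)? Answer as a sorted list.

R0: no valid match — LHS pattern not found
R1: 25 valid matches — {0↦1, 1↦3, 2↦0}, {0↦1, 1↦4, 2↦2}, {0↦1, 1↦5, 2↦0} (+22 more)

Answer: [R1]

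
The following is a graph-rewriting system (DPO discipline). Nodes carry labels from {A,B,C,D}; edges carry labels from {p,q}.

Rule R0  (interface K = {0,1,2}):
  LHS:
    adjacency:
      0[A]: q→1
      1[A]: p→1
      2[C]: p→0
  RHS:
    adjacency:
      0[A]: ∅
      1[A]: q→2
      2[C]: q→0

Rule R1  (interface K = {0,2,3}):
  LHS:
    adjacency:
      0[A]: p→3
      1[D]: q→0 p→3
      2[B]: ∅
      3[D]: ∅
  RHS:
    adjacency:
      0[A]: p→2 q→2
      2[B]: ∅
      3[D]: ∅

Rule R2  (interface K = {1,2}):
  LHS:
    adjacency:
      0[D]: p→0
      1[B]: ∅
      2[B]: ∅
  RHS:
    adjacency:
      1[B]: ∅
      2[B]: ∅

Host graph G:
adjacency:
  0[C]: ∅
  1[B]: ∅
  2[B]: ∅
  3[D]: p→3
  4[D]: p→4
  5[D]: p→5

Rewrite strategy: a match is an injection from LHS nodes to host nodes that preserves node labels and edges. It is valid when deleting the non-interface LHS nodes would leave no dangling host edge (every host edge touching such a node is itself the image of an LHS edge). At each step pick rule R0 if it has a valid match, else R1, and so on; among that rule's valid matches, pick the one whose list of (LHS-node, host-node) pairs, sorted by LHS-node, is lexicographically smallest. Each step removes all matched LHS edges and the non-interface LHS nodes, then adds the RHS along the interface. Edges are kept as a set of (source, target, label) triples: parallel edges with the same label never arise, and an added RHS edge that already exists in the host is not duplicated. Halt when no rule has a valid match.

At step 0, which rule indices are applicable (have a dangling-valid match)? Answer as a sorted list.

R0: no valid match — LHS pattern not found
R1: no valid match — LHS pattern not found
R2: 6 valid matches — {0↦3, 1↦1, 2↦2}, {0↦3, 1↦2, 2↦1}, {0↦4, 1↦1, 2↦2} (+3 more)

Answer: [R2]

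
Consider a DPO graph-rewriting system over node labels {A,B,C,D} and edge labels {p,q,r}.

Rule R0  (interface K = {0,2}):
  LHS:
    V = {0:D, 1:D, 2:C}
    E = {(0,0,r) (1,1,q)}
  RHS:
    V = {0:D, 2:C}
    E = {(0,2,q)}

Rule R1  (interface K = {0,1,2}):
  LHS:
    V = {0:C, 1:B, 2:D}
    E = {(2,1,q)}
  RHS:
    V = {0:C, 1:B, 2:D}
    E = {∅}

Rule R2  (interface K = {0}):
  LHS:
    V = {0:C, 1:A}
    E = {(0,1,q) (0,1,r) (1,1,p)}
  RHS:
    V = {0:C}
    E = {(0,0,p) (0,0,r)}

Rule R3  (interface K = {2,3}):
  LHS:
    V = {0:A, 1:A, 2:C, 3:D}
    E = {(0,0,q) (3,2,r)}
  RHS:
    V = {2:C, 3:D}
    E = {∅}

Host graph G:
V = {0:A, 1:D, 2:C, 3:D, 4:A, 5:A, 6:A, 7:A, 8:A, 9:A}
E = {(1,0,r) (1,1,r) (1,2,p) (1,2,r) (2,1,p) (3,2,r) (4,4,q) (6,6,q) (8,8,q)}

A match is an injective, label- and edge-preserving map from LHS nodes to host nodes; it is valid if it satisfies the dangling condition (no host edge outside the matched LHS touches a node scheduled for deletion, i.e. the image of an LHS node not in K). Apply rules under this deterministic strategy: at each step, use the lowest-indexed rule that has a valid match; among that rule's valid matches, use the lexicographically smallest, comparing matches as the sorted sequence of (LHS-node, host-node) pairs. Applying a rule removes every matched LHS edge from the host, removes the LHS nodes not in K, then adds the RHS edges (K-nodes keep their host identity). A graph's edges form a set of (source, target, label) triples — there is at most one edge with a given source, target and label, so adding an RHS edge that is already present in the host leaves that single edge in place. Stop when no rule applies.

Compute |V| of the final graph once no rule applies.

[0] host  ⇒  10 nodes, 9 edges  {1-r->0 1-r->1 1-p->2 1-r->2 2-p->1 3-r->2 4-q->4 6-q->6 8-q->8}
[1] R3 @ {0↦4, 1↦5, 2↦2, 3↦1}  ⇒  8 nodes, 7 edges  {1-r->0 1-r->1 1-p->2 2-p->1 3-r->2 6-q->6 8-q->8}
[2] R3 @ {0↦6, 1↦7, 2↦2, 3↦3}  ⇒  6 nodes, 5 edges  {1-r->0 1-r->1 1-p->2 2-p->1 8-q->8}
normal form: no rule applies after step 2
NF nodes: {0:A, 1:D, 2:C, 3:D, 8:A, 9:A}

Answer: 6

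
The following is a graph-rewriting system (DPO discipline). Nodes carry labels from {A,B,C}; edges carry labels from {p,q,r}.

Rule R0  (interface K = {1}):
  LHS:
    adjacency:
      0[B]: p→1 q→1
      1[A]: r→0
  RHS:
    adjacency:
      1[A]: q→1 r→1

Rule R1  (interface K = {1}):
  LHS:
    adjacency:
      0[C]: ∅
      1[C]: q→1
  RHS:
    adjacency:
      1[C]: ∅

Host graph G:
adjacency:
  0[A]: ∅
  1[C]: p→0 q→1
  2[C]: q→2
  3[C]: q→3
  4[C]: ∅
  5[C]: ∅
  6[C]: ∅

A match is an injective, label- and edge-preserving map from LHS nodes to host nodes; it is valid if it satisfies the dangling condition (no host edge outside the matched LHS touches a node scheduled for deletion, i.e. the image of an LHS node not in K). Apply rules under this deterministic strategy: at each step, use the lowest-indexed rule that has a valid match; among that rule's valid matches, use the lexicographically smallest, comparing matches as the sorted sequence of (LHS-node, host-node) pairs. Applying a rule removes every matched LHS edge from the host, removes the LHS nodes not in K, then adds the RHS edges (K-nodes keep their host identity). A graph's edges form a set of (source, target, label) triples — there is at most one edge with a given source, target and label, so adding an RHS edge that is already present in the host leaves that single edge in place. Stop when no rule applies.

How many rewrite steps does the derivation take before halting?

Answer: 3

Steps:
start.  V:7 E:4  edges: 1-p->0 1-q->1 2-q->2 3-q->3
1. fire R1 via {0↦4, 1↦1}  →  V:6 E:3  edges: 1-p->0 2-q->2 3-q->3
2. fire R1 via {0↦5, 1↦2}  →  V:5 E:2  edges: 1-p->0 3-q->3
3. fire R1 via {0↦2, 1↦3}  →  V:4 E:1  edges: 1-p->0
final graph: no rule applies after step 3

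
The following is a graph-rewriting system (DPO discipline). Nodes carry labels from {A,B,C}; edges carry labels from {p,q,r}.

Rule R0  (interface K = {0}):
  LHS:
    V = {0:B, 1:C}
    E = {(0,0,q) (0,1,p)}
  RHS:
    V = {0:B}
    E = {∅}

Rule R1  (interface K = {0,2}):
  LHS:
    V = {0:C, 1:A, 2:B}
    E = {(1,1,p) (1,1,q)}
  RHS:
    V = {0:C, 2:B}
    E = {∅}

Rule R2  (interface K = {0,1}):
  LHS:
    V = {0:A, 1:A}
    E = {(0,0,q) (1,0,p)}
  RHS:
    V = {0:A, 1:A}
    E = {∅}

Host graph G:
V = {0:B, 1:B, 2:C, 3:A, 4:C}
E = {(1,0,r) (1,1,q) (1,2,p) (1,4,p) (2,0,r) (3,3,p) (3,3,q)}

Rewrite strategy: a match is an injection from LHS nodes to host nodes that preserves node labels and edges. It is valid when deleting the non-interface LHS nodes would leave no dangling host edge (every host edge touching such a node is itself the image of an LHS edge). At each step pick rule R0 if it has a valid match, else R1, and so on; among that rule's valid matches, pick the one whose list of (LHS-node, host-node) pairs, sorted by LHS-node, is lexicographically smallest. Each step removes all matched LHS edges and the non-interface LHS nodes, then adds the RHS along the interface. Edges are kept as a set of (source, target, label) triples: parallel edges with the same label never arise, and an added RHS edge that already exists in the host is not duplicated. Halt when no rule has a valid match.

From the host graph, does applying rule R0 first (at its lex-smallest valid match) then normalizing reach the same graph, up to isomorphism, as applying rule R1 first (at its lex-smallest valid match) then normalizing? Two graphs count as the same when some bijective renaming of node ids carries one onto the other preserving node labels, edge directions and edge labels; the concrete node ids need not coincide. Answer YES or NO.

Answer: YES

Rewrite trace:
branch R0-first: apply at {0↦1, 1↦4} → |E|=5, then 1 more step(s) → NF |V|=3 |E|=3 V={0:B, 1:B, 2:C} E=1-r->0 1-p->2 2-r->0
branch R1-first: apply at {0↦2, 1↦3, 2↦0} → |E|=5, then 1 more step(s) → NF |V|=3 |E|=3 V={0:B, 1:B, 2:C} E=1-r->0 1-p->2 2-r->0
graphs isomorphic (equal up to label-preserving node renaming)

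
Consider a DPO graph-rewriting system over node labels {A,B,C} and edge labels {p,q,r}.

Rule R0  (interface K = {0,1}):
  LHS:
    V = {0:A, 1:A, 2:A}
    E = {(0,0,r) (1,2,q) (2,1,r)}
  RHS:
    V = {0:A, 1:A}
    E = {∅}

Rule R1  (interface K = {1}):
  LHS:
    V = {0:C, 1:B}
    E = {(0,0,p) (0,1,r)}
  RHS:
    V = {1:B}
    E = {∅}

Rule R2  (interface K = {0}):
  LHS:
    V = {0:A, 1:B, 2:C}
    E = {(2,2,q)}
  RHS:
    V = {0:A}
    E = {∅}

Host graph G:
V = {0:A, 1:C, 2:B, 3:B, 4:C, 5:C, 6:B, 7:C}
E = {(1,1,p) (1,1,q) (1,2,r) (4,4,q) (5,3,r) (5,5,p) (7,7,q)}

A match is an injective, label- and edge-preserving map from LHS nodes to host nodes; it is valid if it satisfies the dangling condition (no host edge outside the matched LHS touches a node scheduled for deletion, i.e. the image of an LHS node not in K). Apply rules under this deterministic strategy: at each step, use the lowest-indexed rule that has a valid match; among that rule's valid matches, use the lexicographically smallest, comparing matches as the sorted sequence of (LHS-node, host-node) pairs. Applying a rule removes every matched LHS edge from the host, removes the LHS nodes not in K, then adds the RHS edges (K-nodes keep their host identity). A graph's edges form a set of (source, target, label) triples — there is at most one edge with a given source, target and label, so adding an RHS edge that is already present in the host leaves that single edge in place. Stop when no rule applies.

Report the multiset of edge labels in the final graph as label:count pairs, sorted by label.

[0] host  ⇒  8 nodes, 7 edges  {1-p->1 1-q->1 1-r->2 4-q->4 5-r->3 5-p->5 7-q->7}
[1] R1 @ {0↦5, 1↦3}  ⇒  7 nodes, 5 edges  {1-p->1 1-q->1 1-r->2 4-q->4 7-q->7}
[2] R2 @ {0↦0, 1↦3, 2↦4}  ⇒  5 nodes, 4 edges  {1-p->1 1-q->1 1-r->2 7-q->7}
[3] R2 @ {0↦0, 1↦6, 2↦7}  ⇒  3 nodes, 3 edges  {1-p->1 1-q->1 1-r->2}
halt: no rule applies after step 3
NF edges: [(1, 1, 'p'), (1, 1, 'q'), (1, 2, 'r')]

Answer: p:1 q:1 r:1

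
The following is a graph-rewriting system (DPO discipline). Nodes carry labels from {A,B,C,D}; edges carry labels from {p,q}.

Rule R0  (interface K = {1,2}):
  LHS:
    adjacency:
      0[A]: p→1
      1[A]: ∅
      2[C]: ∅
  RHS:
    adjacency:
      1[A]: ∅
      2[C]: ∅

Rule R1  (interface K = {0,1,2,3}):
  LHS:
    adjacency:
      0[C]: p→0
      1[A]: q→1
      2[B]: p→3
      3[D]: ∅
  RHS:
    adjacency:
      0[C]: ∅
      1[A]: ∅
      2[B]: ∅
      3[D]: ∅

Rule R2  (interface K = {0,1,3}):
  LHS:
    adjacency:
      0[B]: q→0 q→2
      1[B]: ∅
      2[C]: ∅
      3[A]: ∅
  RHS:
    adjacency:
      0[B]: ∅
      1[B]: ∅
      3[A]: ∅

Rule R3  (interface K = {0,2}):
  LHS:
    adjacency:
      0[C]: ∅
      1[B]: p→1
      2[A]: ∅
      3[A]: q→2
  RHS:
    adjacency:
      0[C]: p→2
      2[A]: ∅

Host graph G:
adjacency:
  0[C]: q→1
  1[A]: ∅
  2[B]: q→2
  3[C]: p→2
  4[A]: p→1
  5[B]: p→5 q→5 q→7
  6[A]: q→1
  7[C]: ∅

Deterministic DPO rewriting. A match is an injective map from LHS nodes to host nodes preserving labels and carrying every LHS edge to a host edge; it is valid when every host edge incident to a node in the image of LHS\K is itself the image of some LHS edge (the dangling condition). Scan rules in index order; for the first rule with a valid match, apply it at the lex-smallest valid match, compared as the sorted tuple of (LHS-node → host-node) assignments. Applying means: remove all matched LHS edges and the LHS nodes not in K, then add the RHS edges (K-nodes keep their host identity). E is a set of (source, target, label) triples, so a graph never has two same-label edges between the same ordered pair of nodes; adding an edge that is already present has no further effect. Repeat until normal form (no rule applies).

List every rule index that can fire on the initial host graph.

R0: 3 valid matches — {0↦4, 1↦1, 2↦0}, {0↦4, 1↦1, 2↦3}, {0↦4, 1↦1, 2↦7}
R1: no valid match — LHS pattern not found
R2: 3 valid matches — {0↦5, 1↦2, 2↦7, 3↦1}, {0↦5, 1↦2, 2↦7, 3↦4}, {0↦5, 1↦2, 2↦7, 3↦6}
R3: no valid match — 3 raw matches, all fail dangling condition

Answer: [R0,R2]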